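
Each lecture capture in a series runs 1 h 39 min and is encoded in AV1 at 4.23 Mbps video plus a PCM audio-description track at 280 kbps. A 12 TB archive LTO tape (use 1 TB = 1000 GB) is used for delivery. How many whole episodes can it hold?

3583

1 h 39 min = 99 min = 5940 s
Audio: 280 kbps = 0.280 Mbps.
Total bitrate: 4.510 Mbps.
Per item: 4.510 Mbps × 5940 s = 26,789 Mb = 3,349 MB.
Capacity: 12 TB = 96,000,000 Mb; 3583.51 items → 3583 complete.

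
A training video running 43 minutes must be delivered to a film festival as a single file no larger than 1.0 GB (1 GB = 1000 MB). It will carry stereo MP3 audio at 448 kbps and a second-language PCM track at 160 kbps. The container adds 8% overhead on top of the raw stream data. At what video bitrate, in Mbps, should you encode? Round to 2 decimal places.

Budget: 1.0 GB = 8000.0 Mb.
Stream payload after overhead: 8000.0 / 1.08 = 7407.4 Mb.
43 min = 2580 s
Total bitrate budget: 7407.4 Mb / 2580 s = 2.871 Mbps.
Audio total: 448 + 160 = 608 kbps = 0.608 Mbps.
Video: 2.871 − 0.608 = 2.263 Mbps.

2.26 Mbps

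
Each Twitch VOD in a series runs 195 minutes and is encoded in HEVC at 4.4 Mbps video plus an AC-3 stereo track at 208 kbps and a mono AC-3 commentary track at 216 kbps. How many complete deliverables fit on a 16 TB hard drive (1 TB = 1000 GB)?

195 min = 11700 s
Audio total: 208 + 216 = 424 kbps = 0.424 Mbps.
Total bitrate: 4.824 Mbps.
Per item: 4.824 Mbps × 11700 s = 56,441 Mb = 7,055 MB.
Capacity: 16 TB = 128,000,000 Mb; 2267.86 items → 2267 complete.

2267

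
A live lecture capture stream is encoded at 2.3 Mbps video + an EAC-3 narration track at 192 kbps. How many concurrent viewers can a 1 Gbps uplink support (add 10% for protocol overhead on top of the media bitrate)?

Audio: 192 kbps = 0.192 Mbps.
Per-viewer media rate: 2.492 Mbps.
On the wire with 10% overhead: 2.741 Mbps.
1 Gbps = 1,000 Mbps; 1,000 / 2.741 = 364.80 → 364 viewers.

364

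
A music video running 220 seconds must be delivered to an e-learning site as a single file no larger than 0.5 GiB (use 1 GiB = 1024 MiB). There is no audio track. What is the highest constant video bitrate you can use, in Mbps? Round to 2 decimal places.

19.52 Mbps

Budget: 0.5 GiB = 4295.0 Mb.
Total bitrate budget: 4295.0 Mb / 220 s = 19.523 Mbps.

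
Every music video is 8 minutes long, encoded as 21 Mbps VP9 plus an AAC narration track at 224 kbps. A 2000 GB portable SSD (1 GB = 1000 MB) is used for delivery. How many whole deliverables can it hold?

8 min = 480 s
Audio: 224 kbps = 0.224 Mbps.
Total bitrate: 21.224 Mbps.
Per item: 21.224 Mbps × 480 s = 10,188 Mb = 1,273 MB.
Capacity: 2000 GB = 16,000,000 Mb; 1570.55 items → 1570 complete.

1570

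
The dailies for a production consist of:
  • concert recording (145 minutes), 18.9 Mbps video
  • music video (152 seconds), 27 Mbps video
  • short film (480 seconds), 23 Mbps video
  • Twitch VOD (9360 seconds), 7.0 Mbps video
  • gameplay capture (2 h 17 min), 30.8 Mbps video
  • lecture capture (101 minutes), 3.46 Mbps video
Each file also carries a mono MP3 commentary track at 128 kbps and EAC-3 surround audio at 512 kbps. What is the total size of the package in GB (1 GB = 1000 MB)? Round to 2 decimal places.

Audio total: 128 + 512 = 640 kbps = 0.640 Mbps.
concert recording: 19.540 Mbps × 8700 s = 169998.0 Mb
music video: 27.640 Mbps × 152 s = 4201.3 Mb
short film: 23.640 Mbps × 480 s = 11347.2 Mb
Twitch VOD: 7.640 Mbps × 9360 s = 71510.4 Mb
gameplay capture: 31.440 Mbps × 8220 s = 258436.8 Mb
lecture capture: 4.100 Mbps × 6060 s = 24846.0 Mb
Total: 540339.7 Mb = 67542.5 MB.
= 67.54 GB.

67.54 GB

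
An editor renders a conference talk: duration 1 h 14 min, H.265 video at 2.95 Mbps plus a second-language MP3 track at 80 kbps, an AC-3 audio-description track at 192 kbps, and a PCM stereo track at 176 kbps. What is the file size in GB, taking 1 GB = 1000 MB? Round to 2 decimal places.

1.89 GB

1 h 14 min = 74 min = 4440 s
Audio total: 80 + 192 + 176 = 448 kbps = 0.448 Mbps.
Total bitrate: 2.95 + 0.448 = 3.398 Mbps.
Stream data: 3.398 Mbps × 4440 s = 15087.1 Mb.
15,087 Mb ÷ 8 = 1,886 MB → 1.886 GB.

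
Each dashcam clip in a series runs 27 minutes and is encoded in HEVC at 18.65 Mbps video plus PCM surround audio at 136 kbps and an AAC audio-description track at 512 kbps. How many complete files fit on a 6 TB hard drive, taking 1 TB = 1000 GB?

27 min = 1620 s
Audio total: 136 + 512 = 648 kbps = 0.648 Mbps.
Total bitrate: 19.298 Mbps.
Per item: 19.298 Mbps × 1620 s = 31,263 Mb = 3,908 MB.
Capacity: 6 TB = 48,000,000 Mb; 1535.37 items → 1535 complete.

1535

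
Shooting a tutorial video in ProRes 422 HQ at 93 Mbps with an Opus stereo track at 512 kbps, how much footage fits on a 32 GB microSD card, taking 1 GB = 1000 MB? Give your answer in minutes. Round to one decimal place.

45.6 minutes

Audio: 512 kbps = 0.512 Mbps.
Total bitrate: 93 + 0.512 = 93.512 Mbps.
Capacity: 32 GB = 256,000 Mb.
Recording time: 256,000 / 93.512 = 2,738 s ≈ 45.6 minutes.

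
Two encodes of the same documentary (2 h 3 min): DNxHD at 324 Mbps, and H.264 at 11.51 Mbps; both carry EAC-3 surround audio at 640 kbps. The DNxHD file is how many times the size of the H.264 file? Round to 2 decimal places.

26.72

2 h 3 min = 123 min = 7380 s
Audio: 640 kbps = 0.640 Mbps.
DNxHD: 324.640 Mbps × 7380 s = 2395843.2 Mb = 278.913 GiB.
H.264: 12.150 Mbps × 7380 s = 89667.0 Mb = 10.439 GiB.
Ratio: 278.913 / 10.439 = 26.719.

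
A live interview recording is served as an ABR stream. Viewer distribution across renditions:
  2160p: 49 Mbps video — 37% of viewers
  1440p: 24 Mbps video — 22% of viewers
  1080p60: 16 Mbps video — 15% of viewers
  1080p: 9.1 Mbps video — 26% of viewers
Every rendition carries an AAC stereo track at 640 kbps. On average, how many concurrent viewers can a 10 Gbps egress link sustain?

Audio: 640 kbps = 0.640 Mbps.
Average per-viewer bitrate: 0.37×49.640 + 0.22×24.640 + 0.15×16.640 + 0.26×9.740 = 28.816 Mbps.
10 Gbps = 10,000 Mbps; 10,000 / 28.816 = 347.03 → 347.

347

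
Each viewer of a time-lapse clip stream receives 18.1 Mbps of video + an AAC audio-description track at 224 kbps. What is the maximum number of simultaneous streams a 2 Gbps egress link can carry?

109

Audio: 224 kbps = 0.224 Mbps.
Per-viewer media rate: 18.324 Mbps.
2 Gbps = 2,000 Mbps; 2,000 / 18.324 = 109.15 → 109 viewers.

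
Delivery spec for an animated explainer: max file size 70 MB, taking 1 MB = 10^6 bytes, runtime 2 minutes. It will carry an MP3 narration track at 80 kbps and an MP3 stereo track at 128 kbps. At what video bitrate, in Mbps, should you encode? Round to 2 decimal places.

Budget: 70 MB = 560.0 Mb.
2 min = 120 s
Total bitrate budget: 560.0 Mb / 120 s = 4.667 Mbps.
Audio total: 80 + 128 = 208 kbps = 0.208 Mbps.
Video: 4.667 − 0.208 = 4.459 Mbps.

4.46 Mbps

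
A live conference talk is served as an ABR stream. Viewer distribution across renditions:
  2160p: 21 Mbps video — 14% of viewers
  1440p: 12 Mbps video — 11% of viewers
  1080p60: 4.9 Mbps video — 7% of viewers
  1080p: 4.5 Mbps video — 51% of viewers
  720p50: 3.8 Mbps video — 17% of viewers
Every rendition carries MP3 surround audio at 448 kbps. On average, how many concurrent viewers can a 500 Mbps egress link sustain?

62

Audio: 448 kbps = 0.448 Mbps.
Average per-viewer bitrate: 0.14×21.448 + 0.11×12.448 + 0.07×5.348 + 0.51×4.948 + 0.17×4.248 = 7.992 Mbps.
500 Mbps = 500.0 Mbps; 500.0 / 7.992 = 62.56 → 62.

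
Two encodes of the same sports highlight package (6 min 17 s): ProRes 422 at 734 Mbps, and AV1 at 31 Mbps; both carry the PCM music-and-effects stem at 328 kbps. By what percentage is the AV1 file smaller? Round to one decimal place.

95.7%

6 min 17 s = 377 s
Audio: 328 kbps = 0.328 Mbps.
ProRes 422: 734.328 Mbps × 377 s = 276841.7 Mb = 34.605 GB.
AV1: 31.328 Mbps × 377 s = 11810.7 Mb = 1.476 GB.
Reduction: (1 − 1.476/34.605) × 100 = 95.73%.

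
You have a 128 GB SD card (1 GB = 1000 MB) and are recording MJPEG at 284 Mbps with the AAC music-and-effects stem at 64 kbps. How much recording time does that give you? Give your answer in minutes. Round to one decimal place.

Audio: 64 kbps = 0.064 Mbps.
Total bitrate: 284 + 0.064 = 284.064 Mbps.
Capacity: 128 GB = 1,024,000 Mb.
Recording time: 1,024,000 / 284.064 = 3,605 s ≈ 60.1 minutes.

60.1 minutes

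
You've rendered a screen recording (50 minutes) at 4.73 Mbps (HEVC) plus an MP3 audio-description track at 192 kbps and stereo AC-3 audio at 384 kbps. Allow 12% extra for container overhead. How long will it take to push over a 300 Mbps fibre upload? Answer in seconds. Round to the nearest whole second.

50 min = 3000 s
Audio total: 192 + 384 = 576 kbps = 0.576 Mbps.
Total bitrate: 5.306 Mbps.
File: 5.306 Mbps × 3000 s = 15918.0 Mb.
With 12% container overhead: ×1.12. → 17828.2 Mb.
At 300 Mbps: 17828.2 / 300 = 59.4 s ≈ 59.4 seconds.

59 seconds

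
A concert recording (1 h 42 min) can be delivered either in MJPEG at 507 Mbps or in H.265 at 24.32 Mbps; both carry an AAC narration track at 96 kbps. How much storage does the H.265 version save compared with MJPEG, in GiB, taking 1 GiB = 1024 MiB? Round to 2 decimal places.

343.89 GiB

1 h 42 min = 102 min = 6120 s
Audio: 96 kbps = 0.096 Mbps.
MJPEG: 507.096 Mbps × 6120 s = 3103427.5 Mb = 361.287 GiB.
H.265: 24.416 Mbps × 6120 s = 149425.9 Mb = 17.395 GiB.
Saving: 361.287 − 17.395 = 343.891 GiB.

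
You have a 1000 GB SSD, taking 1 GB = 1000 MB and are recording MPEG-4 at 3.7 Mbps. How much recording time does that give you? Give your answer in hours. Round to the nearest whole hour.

Capacity: 1000 GB = 8,000,000 Mb.
Recording time: 8,000,000 / 3.700 = 2,162,162 s ≈ 601 hours.

601 hours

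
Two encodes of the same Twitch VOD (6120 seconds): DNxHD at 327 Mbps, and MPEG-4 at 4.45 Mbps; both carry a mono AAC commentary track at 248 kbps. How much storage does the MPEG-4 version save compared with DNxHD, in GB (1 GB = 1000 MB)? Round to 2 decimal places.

246.75 GB

Audio: 248 kbps = 0.248 Mbps.
DNxHD: 327.248 Mbps × 6120 s = 2002757.8 Mb = 250.345 GB.
MPEG-4: 4.698 Mbps × 6120 s = 28751.8 Mb = 3.594 GB.
Saving: 250.345 − 3.594 = 246.751 GB.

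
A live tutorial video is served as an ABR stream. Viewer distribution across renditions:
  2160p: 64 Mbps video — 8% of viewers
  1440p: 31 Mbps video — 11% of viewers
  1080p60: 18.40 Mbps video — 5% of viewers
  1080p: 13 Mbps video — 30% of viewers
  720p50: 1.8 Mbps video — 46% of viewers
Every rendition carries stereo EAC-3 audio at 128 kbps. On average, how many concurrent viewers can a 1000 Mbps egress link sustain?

Audio: 128 kbps = 0.128 Mbps.
Average per-viewer bitrate: 0.08×64.128 + 0.11×31.128 + 0.05×18.528 + 0.30×13.128 + 0.46×1.928 = 14.306 Mbps.
1000 Mbps = 1,000 Mbps; 1,000 / 14.306 = 69.90 → 69.

69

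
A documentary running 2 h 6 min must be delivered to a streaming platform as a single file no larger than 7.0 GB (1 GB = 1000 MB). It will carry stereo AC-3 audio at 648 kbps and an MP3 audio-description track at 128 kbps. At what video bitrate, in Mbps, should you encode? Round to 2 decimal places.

6.63 Mbps

Budget: 7.0 GB = 56000.0 Mb.
2 h 6 min = 126 min = 7560 s
Total bitrate budget: 56000.0 Mb / 7560 s = 7.407 Mbps.
Audio total: 648 + 128 = 776 kbps = 0.776 Mbps.
Video: 7.407 − 0.776 = 6.631 Mbps.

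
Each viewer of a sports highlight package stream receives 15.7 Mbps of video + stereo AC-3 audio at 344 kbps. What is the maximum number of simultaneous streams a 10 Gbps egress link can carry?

Audio: 344 kbps = 0.344 Mbps.
Per-viewer media rate: 16.044 Mbps.
10 Gbps = 10,000 Mbps; 10,000 / 16.044 = 623.29 → 623 viewers.

623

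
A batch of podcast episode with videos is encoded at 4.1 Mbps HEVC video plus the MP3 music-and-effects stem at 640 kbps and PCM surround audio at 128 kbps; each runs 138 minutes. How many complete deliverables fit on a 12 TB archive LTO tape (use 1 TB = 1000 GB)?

2381

138 min = 8280 s
Audio total: 640 + 128 = 768 kbps = 0.768 Mbps.
Total bitrate: 4.868 Mbps.
Per item: 4.868 Mbps × 8280 s = 40,307 Mb = 5,038 MB.
Capacity: 12 TB = 96,000,000 Mb; 2381.72 items → 2381 complete.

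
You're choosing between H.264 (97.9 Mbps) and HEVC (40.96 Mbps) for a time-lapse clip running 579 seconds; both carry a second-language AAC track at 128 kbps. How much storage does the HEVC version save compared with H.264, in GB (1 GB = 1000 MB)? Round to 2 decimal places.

4.12 GB

Audio: 128 kbps = 0.128 Mbps.
H.264: 98.028 Mbps × 579 s = 56758.2 Mb = 7.095 GB.
HEVC: 41.088 Mbps × 579 s = 23790.0 Mb = 2.974 GB.
Saving: 7.095 − 2.974 = 4.121 GB.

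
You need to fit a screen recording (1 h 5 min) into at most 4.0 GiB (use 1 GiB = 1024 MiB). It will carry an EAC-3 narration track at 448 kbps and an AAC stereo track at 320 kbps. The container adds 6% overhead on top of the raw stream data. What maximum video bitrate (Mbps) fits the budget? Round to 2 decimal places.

7.54 Mbps

Budget: 4.0 GiB = 34359.7 Mb.
Stream payload after overhead: 34359.7 / 1.06 = 32414.8 Mb.
1 h 5 min = 65 min = 3900 s
Total bitrate budget: 32414.8 Mb / 3900 s = 8.311 Mbps.
Audio total: 448 + 320 = 768 kbps = 0.768 Mbps.
Video: 8.311 − 0.768 = 7.543 Mbps.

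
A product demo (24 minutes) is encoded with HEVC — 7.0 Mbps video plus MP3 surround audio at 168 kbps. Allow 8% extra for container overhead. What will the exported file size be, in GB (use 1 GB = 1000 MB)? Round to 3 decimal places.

24 min = 1440 s
Audio: 168 kbps = 0.168 Mbps.
Total bitrate: 7.0 + 0.168 = 7.168 Mbps.
Stream data: 7.168 Mbps × 1440 s = 10321.9 Mb.
With 8% container overhead: ×1.08.
11,148 Mb ÷ 8 = 1,393 MB → 1.393 GB.

1.393 GB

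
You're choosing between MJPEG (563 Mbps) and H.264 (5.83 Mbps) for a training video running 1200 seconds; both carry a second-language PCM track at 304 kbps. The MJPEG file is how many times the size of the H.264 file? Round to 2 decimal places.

Audio: 304 kbps = 0.304 Mbps.
MJPEG: 563.304 Mbps × 1200 s = 675964.8 Mb = 78.693 GiB.
H.264: 6.134 Mbps × 1200 s = 7360.8 Mb = 0.857 GiB.
Ratio: 78.693 / 0.857 = 91.833.

91.83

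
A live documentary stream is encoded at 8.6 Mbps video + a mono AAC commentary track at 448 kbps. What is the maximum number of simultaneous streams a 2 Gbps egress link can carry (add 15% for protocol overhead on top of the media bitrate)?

192

Audio: 448 kbps = 0.448 Mbps.
Per-viewer media rate: 9.048 Mbps.
On the wire with 15% overhead: 10.405 Mbps.
2 Gbps = 2,000 Mbps; 2,000 / 10.405 = 192.21 → 192 viewers.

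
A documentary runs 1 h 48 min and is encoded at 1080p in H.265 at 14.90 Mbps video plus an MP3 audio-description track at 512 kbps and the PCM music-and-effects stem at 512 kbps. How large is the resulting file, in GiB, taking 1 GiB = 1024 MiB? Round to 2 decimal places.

1 h 48 min = 108 min = 6480 s
Audio total: 512 + 512 = 1024 kbps = 1.024 Mbps.
Total bitrate: 14.90 + 1.024 = 15.924 Mbps.
Stream data: 15.924 Mbps × 6480 s = 103187.5 Mb.
103,188 Mb = 12,898,440,000 bytes ÷ 1,073,741,824 = 12.01 GiB.

12.01 GiB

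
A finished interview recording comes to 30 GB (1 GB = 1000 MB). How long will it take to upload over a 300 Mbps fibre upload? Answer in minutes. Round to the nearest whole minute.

File: 30 GB = 240000.0 Mb.
At 300 Mbps: 240000.0 / 300 = 800.0 s ≈ 13.3 minutes.

13 minutes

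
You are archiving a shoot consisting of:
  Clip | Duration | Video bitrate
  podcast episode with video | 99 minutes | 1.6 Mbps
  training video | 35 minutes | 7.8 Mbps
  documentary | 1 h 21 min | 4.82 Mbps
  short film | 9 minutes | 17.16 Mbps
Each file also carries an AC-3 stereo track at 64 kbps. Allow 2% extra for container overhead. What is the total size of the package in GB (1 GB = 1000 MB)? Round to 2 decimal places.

7.58 GB

Audio: 64 kbps = 0.064 Mbps.
podcast episode with video: 1.664 Mbps × 5940 s × 1.02 = 10081.8 Mb
training video: 7.864 Mbps × 2100 s × 1.02 = 16844.7 Mb
documentary: 4.884 Mbps × 4860 s × 1.02 = 24211.0 Mb
short film: 17.224 Mbps × 540 s × 1.02 = 9487.0 Mb
Total: 60624.5 Mb = 7578.1 MB.
= 7.578 GB.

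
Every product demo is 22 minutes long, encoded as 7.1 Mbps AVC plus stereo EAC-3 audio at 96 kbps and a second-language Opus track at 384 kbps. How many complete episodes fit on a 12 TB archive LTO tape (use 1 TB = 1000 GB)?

9594

22 min = 1320 s
Audio total: 96 + 384 = 480 kbps = 0.480 Mbps.
Total bitrate: 7.580 Mbps.
Per item: 7.580 Mbps × 1320 s = 10,006 Mb = 1,251 MB.
Capacity: 12 TB = 96,000,000 Mb; 9594.63 items → 9594 complete.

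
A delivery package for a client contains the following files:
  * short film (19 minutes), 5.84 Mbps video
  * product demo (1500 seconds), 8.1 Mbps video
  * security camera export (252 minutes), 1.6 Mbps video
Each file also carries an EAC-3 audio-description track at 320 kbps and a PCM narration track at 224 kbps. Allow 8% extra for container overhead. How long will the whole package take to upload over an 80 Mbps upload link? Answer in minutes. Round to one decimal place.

11.8 minutes

Audio total: 320 + 224 = 544 kbps = 0.544 Mbps.
short film: 6.384 Mbps × 1140 s × 1.08 = 7860.0 Mb
product demo: 8.644 Mbps × 1500 s × 1.08 = 14003.3 Mb
security camera export: 2.144 Mbps × 15120 s × 1.08 = 35010.7 Mb
Total: 56873.9 Mb = 7109.2 MB.
At 80 Mbps: 56873.9 / 80 = 711 s ≈ 11.8 minutes.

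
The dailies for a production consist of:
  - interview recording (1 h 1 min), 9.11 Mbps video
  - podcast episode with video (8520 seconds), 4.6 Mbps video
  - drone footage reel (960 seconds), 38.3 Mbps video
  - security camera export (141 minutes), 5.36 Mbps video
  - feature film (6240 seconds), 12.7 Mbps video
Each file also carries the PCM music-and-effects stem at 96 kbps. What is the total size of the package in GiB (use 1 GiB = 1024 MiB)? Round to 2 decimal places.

Audio: 96 kbps = 0.096 Mbps.
interview recording: 9.206 Mbps × 3660 s = 33694.0 Mb
podcast episode with video: 4.696 Mbps × 8520 s = 40009.9 Mb
drone footage reel: 38.396 Mbps × 960 s = 36860.2 Mb
security camera export: 5.456 Mbps × 8460 s = 46157.8 Mb
feature film: 12.796 Mbps × 6240 s = 79847.0 Mb
Total: 236568.8 Mb = 29571.1 MB.
= 27.54 GiB.

27.54 GiB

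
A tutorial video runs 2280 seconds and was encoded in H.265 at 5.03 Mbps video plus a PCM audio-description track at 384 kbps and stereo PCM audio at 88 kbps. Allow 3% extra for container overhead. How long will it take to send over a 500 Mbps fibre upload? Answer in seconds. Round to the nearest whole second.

26 seconds

Audio total: 384 + 88 = 472 kbps = 0.472 Mbps.
Total bitrate: 5.502 Mbps.
File: 5.502 Mbps × 2280 s = 12544.6 Mb.
With 3% container overhead: ×1.03. → 12920.9 Mb.
At 500 Mbps: 12920.9 / 500 = 25.8 s ≈ 25.8 seconds.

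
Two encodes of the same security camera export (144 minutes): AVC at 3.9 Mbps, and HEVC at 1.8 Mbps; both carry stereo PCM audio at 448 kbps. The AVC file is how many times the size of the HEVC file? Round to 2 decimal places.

144 min = 8640 s
Audio: 448 kbps = 0.448 Mbps.
AVC: 4.348 Mbps × 8640 s = 37566.7 Mb = 4.696 GB.
HEVC: 2.248 Mbps × 8640 s = 19422.7 Mb = 2.428 GB.
Ratio: 4.696 / 2.428 = 1.934.

1.93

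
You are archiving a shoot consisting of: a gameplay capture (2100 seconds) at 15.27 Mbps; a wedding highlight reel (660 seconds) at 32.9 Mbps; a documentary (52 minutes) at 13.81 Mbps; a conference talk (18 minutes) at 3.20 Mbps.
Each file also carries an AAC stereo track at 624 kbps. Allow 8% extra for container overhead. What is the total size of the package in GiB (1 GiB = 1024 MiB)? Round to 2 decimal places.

Audio: 624 kbps = 0.624 Mbps.
gameplay capture: 15.894 Mbps × 2100 s × 1.08 = 36047.6 Mb
wedding highlight reel: 33.524 Mbps × 660 s × 1.08 = 23895.9 Mb
documentary: 14.434 Mbps × 3120 s × 1.08 = 48636.8 Mb
conference talk: 3.824 Mbps × 1080 s × 1.08 = 4460.3 Mb
Total: 113040.6 Mb = 14130.1 MB.
= 13.16 GiB.

13.16 GiB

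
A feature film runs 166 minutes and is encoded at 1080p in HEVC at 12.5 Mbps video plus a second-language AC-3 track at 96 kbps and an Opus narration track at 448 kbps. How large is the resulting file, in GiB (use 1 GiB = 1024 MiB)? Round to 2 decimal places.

15.12 GiB

166 min = 9960 s
Audio total: 96 + 448 = 544 kbps = 0.544 Mbps.
Total bitrate: 12.5 + 0.544 = 13.044 Mbps.
Stream data: 13.044 Mbps × 9960 s = 129918.2 Mb.
129,918 Mb = 16,239,780,000 bytes ÷ 1,073,741,824 = 15.12 GiB.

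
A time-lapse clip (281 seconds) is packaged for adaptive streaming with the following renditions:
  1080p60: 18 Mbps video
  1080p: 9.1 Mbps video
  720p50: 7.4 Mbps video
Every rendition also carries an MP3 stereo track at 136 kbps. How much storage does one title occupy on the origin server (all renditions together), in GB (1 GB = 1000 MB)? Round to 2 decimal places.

Audio: 136 kbps = 0.136 Mbps.
Sum of rendition bitrates: (18+0.136) + (9.1+0.136) + (7.4+0.136) = 34.908 Mbps.
× 281 s = 9,809 Mb = 1,226 MB = 1.226 GB.

1.23 GB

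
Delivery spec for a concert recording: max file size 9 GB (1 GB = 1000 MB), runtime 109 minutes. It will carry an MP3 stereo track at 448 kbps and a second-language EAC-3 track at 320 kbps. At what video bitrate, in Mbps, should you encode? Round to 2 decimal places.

Budget: 9 GB = 72000.0 Mb.
109 min = 6540 s
Total bitrate budget: 72000.0 Mb / 6540 s = 11.009 Mbps.
Audio total: 448 + 320 = 768 kbps = 0.768 Mbps.
Video: 11.009 − 0.768 = 10.241 Mbps.

10.24 Mbps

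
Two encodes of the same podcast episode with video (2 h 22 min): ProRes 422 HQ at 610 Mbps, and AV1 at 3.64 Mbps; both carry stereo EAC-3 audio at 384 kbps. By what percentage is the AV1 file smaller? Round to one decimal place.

2 h 22 min = 142 min = 8520 s
Audio: 384 kbps = 0.384 Mbps.
ProRes 422 HQ: 610.384 Mbps × 8520 s = 5200471.7 Mb = 650.059 GB.
AV1: 4.024 Mbps × 8520 s = 34284.5 Mb = 4.286 GB.
Reduction: (1 − 4.286/650.059) × 100 = 99.34%.

99.3%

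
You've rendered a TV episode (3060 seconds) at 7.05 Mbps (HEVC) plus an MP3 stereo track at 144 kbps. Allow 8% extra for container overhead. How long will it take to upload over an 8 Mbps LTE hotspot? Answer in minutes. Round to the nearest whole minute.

Audio: 144 kbps = 0.144 Mbps.
Total bitrate: 7.194 Mbps.
File: 7.194 Mbps × 3060 s = 22013.6 Mb.
With 8% container overhead: ×1.08. → 23774.7 Mb.
At 8 Mbps: 23774.7 / 8 = 2971.8 s ≈ 49.5 minutes.

50 minutes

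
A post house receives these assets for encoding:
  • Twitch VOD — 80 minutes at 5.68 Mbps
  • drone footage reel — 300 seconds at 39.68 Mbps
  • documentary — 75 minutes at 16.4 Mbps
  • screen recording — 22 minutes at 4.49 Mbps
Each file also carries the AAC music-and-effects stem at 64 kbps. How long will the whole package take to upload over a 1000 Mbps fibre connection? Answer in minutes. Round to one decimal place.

2.0 minutes

Audio: 64 kbps = 0.064 Mbps.
Twitch VOD: 5.744 Mbps × 4800 s = 27571.2 Mb
drone footage reel: 39.744 Mbps × 300 s = 11923.2 Mb
documentary: 16.464 Mbps × 4500 s = 74088.0 Mb
screen recording: 4.554 Mbps × 1320 s = 6011.3 Mb
Total: 119593.7 Mb = 14949.2 MB.
At 1000 Mbps: 119593.7 / 1000 = 120 s ≈ 1.99 minutes.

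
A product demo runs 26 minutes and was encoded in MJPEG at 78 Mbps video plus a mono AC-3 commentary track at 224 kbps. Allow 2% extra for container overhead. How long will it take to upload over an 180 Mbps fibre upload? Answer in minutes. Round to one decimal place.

11.5 minutes

26 min = 1560 s
Audio: 224 kbps = 0.224 Mbps.
Total bitrate: 78.224 Mbps.
File: 78.224 Mbps × 1560 s = 122029.4 Mb.
With 2% container overhead: ×1.02. → 124470.0 Mb.
At 180 Mbps: 124470.0 / 180 = 691.5 s ≈ 11.5 minutes.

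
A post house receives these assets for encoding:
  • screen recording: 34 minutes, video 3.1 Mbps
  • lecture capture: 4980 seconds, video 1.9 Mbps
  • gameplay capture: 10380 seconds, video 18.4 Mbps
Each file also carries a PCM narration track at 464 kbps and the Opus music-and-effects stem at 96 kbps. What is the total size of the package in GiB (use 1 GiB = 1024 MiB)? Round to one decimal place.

Audio total: 464 + 96 = 560 kbps = 0.560 Mbps.
screen recording: 3.660 Mbps × 2040 s = 7466.4 Mb
lecture capture: 2.460 Mbps × 4980 s = 12250.8 Mb
gameplay capture: 18.960 Mbps × 10380 s = 196804.8 Mb
Total: 216522.0 Mb = 27065.2 MB.
= 25.21 GiB.

25.2 GiB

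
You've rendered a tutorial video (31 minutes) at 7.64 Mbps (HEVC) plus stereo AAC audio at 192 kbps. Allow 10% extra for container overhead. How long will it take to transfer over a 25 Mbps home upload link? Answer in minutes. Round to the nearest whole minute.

11 minutes

31 min = 1860 s
Audio: 192 kbps = 0.192 Mbps.
Total bitrate: 7.832 Mbps.
File: 7.832 Mbps × 1860 s = 14567.5 Mb.
With 10% container overhead: ×1.10. → 16024.3 Mb.
At 25 Mbps: 16024.3 / 25 = 641.0 s ≈ 10.7 minutes.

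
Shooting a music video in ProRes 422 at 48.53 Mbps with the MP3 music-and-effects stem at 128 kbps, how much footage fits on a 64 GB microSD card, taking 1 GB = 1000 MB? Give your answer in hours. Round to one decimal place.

Audio: 128 kbps = 0.128 Mbps.
Total bitrate: 48.53 + 0.128 = 48.658 Mbps.
Capacity: 64 GB = 512,000 Mb.
Recording time: 512,000 / 48.658 = 10,522 s ≈ 2.92 hours.

2.9 hours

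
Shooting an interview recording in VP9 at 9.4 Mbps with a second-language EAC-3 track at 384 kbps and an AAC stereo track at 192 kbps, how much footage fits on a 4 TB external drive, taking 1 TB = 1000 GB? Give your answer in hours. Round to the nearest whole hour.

Audio total: 384 + 192 = 576 kbps = 0.576 Mbps.
Total bitrate: 9.4 + 0.576 = 9.976 Mbps.
Capacity: 4 TB = 32,000,000 Mb.
Recording time: 32,000,000 / 9.976 = 3,207,698 s ≈ 891 hours.

891 hours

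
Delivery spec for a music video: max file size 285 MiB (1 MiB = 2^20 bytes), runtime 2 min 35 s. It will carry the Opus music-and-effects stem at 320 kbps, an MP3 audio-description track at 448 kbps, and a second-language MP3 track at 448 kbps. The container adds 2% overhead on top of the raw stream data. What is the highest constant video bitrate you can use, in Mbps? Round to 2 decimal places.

13.91 Mbps

Budget: 285 MiB = 2390.8 Mb.
Stream payload after overhead: 2390.8 / 1.02 = 2343.9 Mb.
2 min 35 s = 155 s
Total bitrate budget: 2343.9 Mb / 155 s = 15.122 Mbps.
Audio total: 320 + 448 + 448 = 1216 kbps = 1.216 Mbps.
Video: 15.122 − 1.216 = 13.906 Mbps.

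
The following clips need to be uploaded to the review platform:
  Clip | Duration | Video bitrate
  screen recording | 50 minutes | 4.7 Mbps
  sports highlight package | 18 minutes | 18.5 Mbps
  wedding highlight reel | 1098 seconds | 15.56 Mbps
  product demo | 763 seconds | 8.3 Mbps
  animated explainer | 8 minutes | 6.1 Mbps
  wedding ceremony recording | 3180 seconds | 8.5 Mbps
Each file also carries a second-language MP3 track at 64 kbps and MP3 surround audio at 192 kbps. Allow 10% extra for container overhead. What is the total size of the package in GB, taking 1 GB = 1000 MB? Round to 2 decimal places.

Audio total: 64 + 192 = 256 kbps = 0.256 Mbps.
screen recording: 4.956 Mbps × 3000 s × 1.10 = 16354.8 Mb
sports highlight package: 18.756 Mbps × 1080 s × 1.10 = 22282.1 Mb
wedding highlight reel: 15.816 Mbps × 1098 s × 1.10 = 19102.6 Mb
product demo: 8.556 Mbps × 763 s × 1.10 = 7181.1 Mb
animated explainer: 6.356 Mbps × 480 s × 1.10 = 3356.0 Mb
wedding ceremony recording: 8.756 Mbps × 3180 s × 1.10 = 30628.5 Mb
Total: 98905.0 Mb = 12363.1 MB.
= 12.36 GB.

12.36 GB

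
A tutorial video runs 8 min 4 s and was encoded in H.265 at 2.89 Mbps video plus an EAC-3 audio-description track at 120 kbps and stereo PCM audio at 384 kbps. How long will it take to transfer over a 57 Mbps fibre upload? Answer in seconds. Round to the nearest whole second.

8 min 4 s = 484 s
Audio total: 120 + 384 = 504 kbps = 0.504 Mbps.
Total bitrate: 3.394 Mbps.
File: 3.394 Mbps × 484 s = 1642.7 Mb.
At 57 Mbps: 1642.7 / 57 = 28.8 s ≈ 28.8 seconds.

29 seconds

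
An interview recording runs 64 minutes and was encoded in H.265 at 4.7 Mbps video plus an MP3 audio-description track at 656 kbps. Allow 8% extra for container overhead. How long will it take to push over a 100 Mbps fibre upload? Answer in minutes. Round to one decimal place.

3.7 minutes

64 min = 3840 s
Audio: 656 kbps = 0.656 Mbps.
Total bitrate: 5.356 Mbps.
File: 5.356 Mbps × 3840 s = 20567.0 Mb.
With 8% container overhead: ×1.08. → 22212.4 Mb.
At 100 Mbps: 22212.4 / 100 = 222.1 s ≈ 3.7 minutes.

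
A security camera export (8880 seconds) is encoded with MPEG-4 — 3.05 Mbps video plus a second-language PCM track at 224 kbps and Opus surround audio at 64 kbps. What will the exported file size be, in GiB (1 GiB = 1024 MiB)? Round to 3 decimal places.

Audio total: 224 + 64 = 288 kbps = 0.288 Mbps.
Total bitrate: 3.05 + 0.288 = 3.338 Mbps.
Stream data: 3.338 Mbps × 8880 s = 29641.4 Mb.
29,641 Mb = 3,705,180,000 bytes ÷ 1,073,741,824 = 3.451 GiB.

3.451 GiB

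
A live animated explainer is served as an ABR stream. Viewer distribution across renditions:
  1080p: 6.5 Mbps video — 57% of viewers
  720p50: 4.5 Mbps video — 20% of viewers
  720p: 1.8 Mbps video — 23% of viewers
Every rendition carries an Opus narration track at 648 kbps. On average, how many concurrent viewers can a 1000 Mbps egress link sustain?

Audio: 648 kbps = 0.648 Mbps.
Average per-viewer bitrate: 0.57×7.148 + 0.20×5.148 + 0.23×2.448 = 5.667 Mbps.
1000 Mbps = 1,000 Mbps; 1,000 / 5.667 = 176.46 → 176.

176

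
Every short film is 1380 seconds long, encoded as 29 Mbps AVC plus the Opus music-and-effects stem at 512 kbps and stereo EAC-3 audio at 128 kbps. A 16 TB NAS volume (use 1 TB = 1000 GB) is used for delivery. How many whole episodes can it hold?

Audio total: 512 + 128 = 640 kbps = 0.640 Mbps.
Total bitrate: 29.640 Mbps.
Per item: 29.640 Mbps × 1380 s = 40,903 Mb = 5,113 MB.
Capacity: 16 TB = 128,000,000 Mb; 3129.34 items → 3129 complete.

3129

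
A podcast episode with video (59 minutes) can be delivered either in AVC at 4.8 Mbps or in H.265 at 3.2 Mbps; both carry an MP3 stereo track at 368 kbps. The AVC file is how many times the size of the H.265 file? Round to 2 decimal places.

59 min = 3540 s
Audio: 368 kbps = 0.368 Mbps.
AVC: 5.168 Mbps × 3540 s = 18294.7 Mb = 2.130 GiB.
H.265: 3.568 Mbps × 3540 s = 12630.7 Mb = 1.470 GiB.
Ratio: 2.130 / 1.470 = 1.448.

1.45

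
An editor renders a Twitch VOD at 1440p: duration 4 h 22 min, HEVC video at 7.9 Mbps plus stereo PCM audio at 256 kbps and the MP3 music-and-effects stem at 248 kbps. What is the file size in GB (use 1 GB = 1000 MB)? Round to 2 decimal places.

4 h 22 min = 262 min = 15720 s
Audio total: 256 + 248 = 504 kbps = 0.504 Mbps.
Total bitrate: 7.9 + 0.504 = 8.404 Mbps.
Stream data: 8.404 Mbps × 15720 s = 132110.9 Mb.
132,111 Mb ÷ 8 = 16,514 MB → 16.51 GB.

16.51 GB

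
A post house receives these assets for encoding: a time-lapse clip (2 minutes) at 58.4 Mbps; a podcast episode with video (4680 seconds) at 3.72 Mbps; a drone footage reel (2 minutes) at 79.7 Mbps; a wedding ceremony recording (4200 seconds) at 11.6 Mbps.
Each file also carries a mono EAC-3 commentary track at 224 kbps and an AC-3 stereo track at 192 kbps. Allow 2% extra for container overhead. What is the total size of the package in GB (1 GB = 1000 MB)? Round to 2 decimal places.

11.03 GB

Audio total: 224 + 192 = 416 kbps = 0.416 Mbps.
time-lapse clip: 58.816 Mbps × 120 s × 1.02 = 7199.1 Mb
podcast episode with video: 4.136 Mbps × 4680 s × 1.02 = 19743.6 Mb
drone footage reel: 80.116 Mbps × 120 s × 1.02 = 9806.2 Mb
wedding ceremony recording: 12.016 Mbps × 4200 s × 1.02 = 51476.5 Mb
Total: 88225.4 Mb = 11028.2 MB.
= 11.03 GB.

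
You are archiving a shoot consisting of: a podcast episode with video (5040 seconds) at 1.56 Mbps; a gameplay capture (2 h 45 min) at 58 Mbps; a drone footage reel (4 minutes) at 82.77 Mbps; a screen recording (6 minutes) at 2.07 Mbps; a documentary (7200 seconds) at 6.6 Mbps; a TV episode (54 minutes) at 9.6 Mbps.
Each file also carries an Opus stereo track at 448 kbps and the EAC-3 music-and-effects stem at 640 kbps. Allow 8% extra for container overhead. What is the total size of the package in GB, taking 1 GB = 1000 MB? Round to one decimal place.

Audio total: 448 + 640 = 1088 kbps = 1.088 Mbps.
podcast episode with video: 2.648 Mbps × 5040 s × 1.08 = 14413.6 Mb
gameplay capture: 59.088 Mbps × 9900 s × 1.08 = 631768.9 Mb
drone footage reel: 83.858 Mbps × 240 s × 1.08 = 21736.0 Mb
screen recording: 3.158 Mbps × 360 s × 1.08 = 1227.8 Mb
documentary: 7.688 Mbps × 7200 s × 1.08 = 59781.9 Mb
TV episode: 10.688 Mbps × 3240 s × 1.08 = 37399.4 Mb
Total: 766327.7 Mb = 95791.0 MB.
= 95.79 GB.

95.8 GB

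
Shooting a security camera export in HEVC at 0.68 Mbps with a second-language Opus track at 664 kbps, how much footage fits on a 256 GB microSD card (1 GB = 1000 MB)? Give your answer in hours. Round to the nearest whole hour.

423 hours

Audio: 664 kbps = 0.664 Mbps.
Total bitrate: 0.68 + 0.664 = 1.344 Mbps.
Capacity: 256 GB = 2,048,000 Mb.
Recording time: 2,048,000 / 1.344 = 1,523,810 s ≈ 423 hours.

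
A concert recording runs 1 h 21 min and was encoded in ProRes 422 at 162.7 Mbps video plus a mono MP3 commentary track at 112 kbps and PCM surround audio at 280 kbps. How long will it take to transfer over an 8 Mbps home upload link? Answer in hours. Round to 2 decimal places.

1 h 21 min = 81 min = 4860 s
Audio total: 112 + 280 = 392 kbps = 0.392 Mbps.
Total bitrate: 163.092 Mbps.
File: 163.092 Mbps × 4860 s = 792627.1 Mb.
At 8 Mbps: 792627.1 / 8 = 99078.4 s ≈ 27.5 hours.

27.52 hours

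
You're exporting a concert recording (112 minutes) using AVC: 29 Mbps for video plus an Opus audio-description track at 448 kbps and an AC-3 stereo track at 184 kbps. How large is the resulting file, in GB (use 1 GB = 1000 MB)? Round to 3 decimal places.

112 min = 6720 s
Audio total: 448 + 184 = 632 kbps = 0.632 Mbps.
Total bitrate: 29 + 0.632 = 29.632 Mbps.
Stream data: 29.632 Mbps × 6720 s = 199127.0 Mb.
199,127 Mb ÷ 8 = 24,891 MB → 24.89 GB.

24.891 GB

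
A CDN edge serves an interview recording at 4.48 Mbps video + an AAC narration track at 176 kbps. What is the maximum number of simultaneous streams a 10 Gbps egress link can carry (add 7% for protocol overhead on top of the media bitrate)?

Audio: 176 kbps = 0.176 Mbps.
Per-viewer media rate: 4.656 Mbps.
On the wire with 7% overhead: 4.982 Mbps.
10 Gbps = 10,000 Mbps; 10,000 / 4.982 = 2007.26 → 2007 viewers.

2007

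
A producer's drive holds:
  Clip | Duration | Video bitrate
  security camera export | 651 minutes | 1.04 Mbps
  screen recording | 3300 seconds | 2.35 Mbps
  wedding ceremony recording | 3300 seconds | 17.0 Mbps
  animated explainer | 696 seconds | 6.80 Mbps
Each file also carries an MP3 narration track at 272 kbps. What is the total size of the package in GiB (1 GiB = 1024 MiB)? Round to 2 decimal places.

14.18 GiB

Audio: 272 kbps = 0.272 Mbps.
security camera export: 1.312 Mbps × 39060 s = 51246.7 Mb
screen recording: 2.622 Mbps × 3300 s = 8652.6 Mb
wedding ceremony recording: 17.272 Mbps × 3300 s = 56997.6 Mb
animated explainer: 7.072 Mbps × 696 s = 4922.1 Mb
Total: 121819.0 Mb = 15227.4 MB.
= 14.18 GiB.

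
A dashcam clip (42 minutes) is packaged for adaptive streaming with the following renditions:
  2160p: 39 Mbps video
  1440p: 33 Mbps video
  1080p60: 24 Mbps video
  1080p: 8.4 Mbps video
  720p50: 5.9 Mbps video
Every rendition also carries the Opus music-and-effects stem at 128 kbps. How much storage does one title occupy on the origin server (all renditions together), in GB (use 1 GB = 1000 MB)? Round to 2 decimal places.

34.95 GB

42 min = 2520 s
Audio: 128 kbps = 0.128 Mbps.
Sum of rendition bitrates: (39+0.128) + (33+0.128) + (24+0.128) + (8.4+0.128) + (5.9+0.128) = 110.940 Mbps.
× 2520 s = 279,569 Mb = 34,946 MB = 34.95 GB.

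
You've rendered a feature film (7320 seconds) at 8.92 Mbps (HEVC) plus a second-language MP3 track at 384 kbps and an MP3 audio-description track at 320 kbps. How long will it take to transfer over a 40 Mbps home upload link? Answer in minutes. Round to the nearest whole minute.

29 minutes

Audio total: 384 + 320 = 704 kbps = 0.704 Mbps.
Total bitrate: 9.624 Mbps.
File: 9.624 Mbps × 7320 s = 70447.7 Mb.
At 40 Mbps: 70447.7 / 40 = 1761.2 s ≈ 29.4 minutes.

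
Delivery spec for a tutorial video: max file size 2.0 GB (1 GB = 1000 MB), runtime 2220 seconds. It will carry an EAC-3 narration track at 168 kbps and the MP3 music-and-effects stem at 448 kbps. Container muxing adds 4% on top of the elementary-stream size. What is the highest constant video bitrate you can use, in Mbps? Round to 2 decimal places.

Budget: 2.0 GB = 16000.0 Mb.
Stream payload after overhead: 16000.0 / 1.04 = 15384.6 Mb.
Total bitrate budget: 15384.6 Mb / 2220 s = 6.930 Mbps.
Audio total: 168 + 448 = 616 kbps = 0.616 Mbps.
Video: 6.930 − 0.616 = 6.314 Mbps.

6.31 Mbps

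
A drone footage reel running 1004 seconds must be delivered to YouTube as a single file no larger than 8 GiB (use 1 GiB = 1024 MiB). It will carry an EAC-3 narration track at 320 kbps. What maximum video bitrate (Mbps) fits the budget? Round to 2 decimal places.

Budget: 8 GiB = 68719.5 Mb.
Total bitrate budget: 68719.5 Mb / 1004 s = 68.446 Mbps.
Audio: 320 kbps = 0.320 Mbps.
Video: 68.446 − 0.320 = 68.126 Mbps.

68.13 Mbps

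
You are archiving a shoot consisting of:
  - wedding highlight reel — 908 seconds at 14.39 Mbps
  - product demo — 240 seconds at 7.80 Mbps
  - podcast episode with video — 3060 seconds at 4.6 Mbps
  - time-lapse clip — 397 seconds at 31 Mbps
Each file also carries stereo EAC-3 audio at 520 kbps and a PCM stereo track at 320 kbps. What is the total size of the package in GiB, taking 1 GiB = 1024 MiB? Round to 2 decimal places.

5.26 GiB

Audio total: 520 + 320 = 840 kbps = 0.840 Mbps.
wedding highlight reel: 15.230 Mbps × 908 s = 13828.8 Mb
product demo: 8.640 Mbps × 240 s = 2073.6 Mb
podcast episode with video: 5.440 Mbps × 3060 s = 16646.4 Mb
time-lapse clip: 31.840 Mbps × 397 s = 12640.5 Mb
Total: 45189.3 Mb = 5648.7 MB.
= 5.261 GiB.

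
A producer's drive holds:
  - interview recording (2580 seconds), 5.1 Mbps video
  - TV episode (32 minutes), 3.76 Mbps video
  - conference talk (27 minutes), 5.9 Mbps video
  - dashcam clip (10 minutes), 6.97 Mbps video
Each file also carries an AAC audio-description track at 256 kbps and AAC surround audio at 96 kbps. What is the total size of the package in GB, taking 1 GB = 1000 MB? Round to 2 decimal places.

4.56 GB

Audio total: 256 + 96 = 352 kbps = 0.352 Mbps.
interview recording: 5.452 Mbps × 2580 s = 14066.2 Mb
TV episode: 4.112 Mbps × 1920 s = 7895.0 Mb
conference talk: 6.252 Mbps × 1620 s = 10128.2 Mb
dashcam clip: 7.322 Mbps × 600 s = 4393.2 Mb
Total: 36482.6 Mb = 4560.3 MB.
= 4.560 GB.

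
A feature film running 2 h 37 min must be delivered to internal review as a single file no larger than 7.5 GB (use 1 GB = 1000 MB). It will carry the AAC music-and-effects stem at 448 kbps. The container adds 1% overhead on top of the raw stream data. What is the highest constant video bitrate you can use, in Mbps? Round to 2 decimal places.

5.86 Mbps

Budget: 7.5 GB = 60000.0 Mb.
Stream payload after overhead: 60000.0 / 1.01 = 59405.9 Mb.
2 h 37 min = 157 min = 9420 s
Total bitrate budget: 59405.9 Mb / 9420 s = 6.306 Mbps.
Audio: 448 kbps = 0.448 Mbps.
Video: 6.306 − 0.448 = 5.858 Mbps.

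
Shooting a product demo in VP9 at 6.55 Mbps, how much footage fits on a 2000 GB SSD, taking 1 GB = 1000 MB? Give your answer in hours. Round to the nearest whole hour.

679 hours

Capacity: 2000 GB = 16,000,000 Mb.
Recording time: 16,000,000 / 6.550 = 2,442,748 s ≈ 679 hours.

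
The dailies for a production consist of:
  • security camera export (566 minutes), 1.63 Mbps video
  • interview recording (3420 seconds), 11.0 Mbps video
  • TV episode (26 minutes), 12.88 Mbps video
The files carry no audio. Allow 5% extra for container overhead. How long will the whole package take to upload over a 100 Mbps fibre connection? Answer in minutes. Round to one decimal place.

19.8 minutes

security camera export: 1.630 Mbps × 33960 s × 1.05 = 58122.5 Mb
interview recording: 11.000 Mbps × 3420 s × 1.05 = 39501.0 Mb
TV episode: 12.880 Mbps × 1560 s × 1.05 = 21097.4 Mb
Total: 118721.0 Mb = 14840.1 MB.
At 100 Mbps: 118721.0 / 100 = 1187 s ≈ 19.8 minutes.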